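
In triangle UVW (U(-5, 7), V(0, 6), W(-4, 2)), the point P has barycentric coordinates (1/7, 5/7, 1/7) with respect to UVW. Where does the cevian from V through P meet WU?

Line VP meets WU where the V-coordinate vanishes; zeroing P's V-weight and renormalizing leaves W, U-weights 1/7 : 1/7 → (1/2, 1/2).
So Q = (1/2)·W + (1/2)·U = (-9/2, 9/2).

(-9/2, 9/2)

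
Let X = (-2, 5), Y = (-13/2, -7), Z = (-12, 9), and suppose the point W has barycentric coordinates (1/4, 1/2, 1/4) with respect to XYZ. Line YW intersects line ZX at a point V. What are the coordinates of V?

(-7, 7)

Line YW meets ZX where the Y-coordinate vanishes; zeroing W's Y-weight and renormalizing leaves Z, X-weights 1/4 : 1/4 → (1/2, 1/2).
So V = (1/2)·Z + (1/2)·X = (-7, 7).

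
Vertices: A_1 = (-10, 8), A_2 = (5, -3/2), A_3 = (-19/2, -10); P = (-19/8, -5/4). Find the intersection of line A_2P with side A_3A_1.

(-39/4, -1)

Barycentric coordinates of P with respect to A_1A_2A_3: (1/4, 1/2, 1/4).
On side A_3A_1 the A_2-coordinate is zero; dropping P's A_2-weight 1/2 and renormalizing the remaining 1/4 : 1/4 gives weights 1/2, 1/2 on A_3, A_1.
Q = (1/2)·(-19/2, -10) + (1/2)·(-10, 8) = (-39/4, -1).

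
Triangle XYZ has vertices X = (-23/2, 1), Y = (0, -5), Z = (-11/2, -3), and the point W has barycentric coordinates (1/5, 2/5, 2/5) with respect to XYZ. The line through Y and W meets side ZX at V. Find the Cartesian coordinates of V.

(-15/2, -5/3)

Line YW meets ZX where the Y-coordinate vanishes; zeroing W's Y-weight and renormalizing leaves Z, X-weights 2/5 : 1/5 → (2/3, 1/3).
So V = (2/3)·Z + (1/3)·X = (-15/2, -5/3).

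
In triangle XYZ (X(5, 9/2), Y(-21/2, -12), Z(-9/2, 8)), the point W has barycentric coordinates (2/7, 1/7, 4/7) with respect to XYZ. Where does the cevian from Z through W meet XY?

(-1/6, -1)

Line ZW meets XY where the Z-coordinate vanishes; zeroing W's Z-weight and renormalizing leaves X, Y-weights 2/7 : 1/7 → (2/3, 1/3).
So V = (2/3)·X + (1/3)·Y = (-1/6, -1).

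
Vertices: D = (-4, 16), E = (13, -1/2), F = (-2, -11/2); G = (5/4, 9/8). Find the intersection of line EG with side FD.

(-8/3, 5/3)

Barycentric coordinates of G with respect to DEF: (1/4, 1/4, 1/2).
On side FD the E-coordinate is zero; dropping G's E-weight 1/4 and renormalizing the remaining 1/2 : 1/4 gives weights 2/3, 1/3 on F, D.
H = (2/3)·(-2, -11/2) + (1/3)·(-4, 16) = (-8/3, 5/3).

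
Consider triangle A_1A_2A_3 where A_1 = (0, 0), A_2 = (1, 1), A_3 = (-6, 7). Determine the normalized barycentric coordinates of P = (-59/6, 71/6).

Signed area of the reference triangle: [A_1A_2A_3] = ½·(0·(1−7) + 1·(7−0) + (-6)·(0−1)) = ½·(0 + 7 + 6) = 13/2.
[PA_2A_3] = ½·((-59/6)·(1−7) + 1·(7−(71/6)) + (-6)·(71/6−1)) = ½·(59 − 29/6 − 65) = -65/12, so the A_1-coordinate is (-65/12)/(13/2) = -5/6.
[A_1PA_3] = ½·(0·(71/6−7) + (-59/6)·(7−0) + (-6)·(0−(71/6))) = ½·(0 − 413/6 + 71) = 13/12, so the A_2-coordinate is 1/6.
[A_1A_2P] = ½·(0·(1−(71/6)) + 1·(71/6−0) + (-59/6)·(0−1)) = ½·(0 + 71/6 + 59/6) = 65/6, so the A_3-coordinate is 5/3.
Check: -5/6 + 1/6 + 5/3 = 1.

(-5/6, 1/6, 5/3)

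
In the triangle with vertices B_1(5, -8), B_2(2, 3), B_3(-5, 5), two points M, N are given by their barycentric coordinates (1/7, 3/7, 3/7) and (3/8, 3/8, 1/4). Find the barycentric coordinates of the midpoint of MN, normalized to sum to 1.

(29/112, 45/112, 19/56)

Since both coordinate triples sum to 1, the midpoint's barycentrics are the componentwise average.
(1/7+3/8)/2 = 29/112; similarly 45/112 and 19/56.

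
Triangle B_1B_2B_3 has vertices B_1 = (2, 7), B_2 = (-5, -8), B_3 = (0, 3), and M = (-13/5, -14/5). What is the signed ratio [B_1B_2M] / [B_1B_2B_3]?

1/5

[B_1B_2B_3] = ½·(2·(-8−3) + (-5)·(3−7) + 0·(7−(-8))) = ½·(-22 + 20 + 0) = -1.
[B_1B_2M] = ½·(2·(-8−(-14/5)) + (-5)·(-14/5−7) + (-13/5)·(7−(-8))) = ½·(-52/5 + 49 − 39) = -1/5, so the ratio is (-1/5)/(-1) = 1/5.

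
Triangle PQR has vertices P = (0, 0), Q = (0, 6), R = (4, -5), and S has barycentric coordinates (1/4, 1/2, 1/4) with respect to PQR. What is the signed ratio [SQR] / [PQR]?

The signed ratio [SQR]/[PQR] equals the barycentric coordinate of S at vertex P, which is 1/4.

1/4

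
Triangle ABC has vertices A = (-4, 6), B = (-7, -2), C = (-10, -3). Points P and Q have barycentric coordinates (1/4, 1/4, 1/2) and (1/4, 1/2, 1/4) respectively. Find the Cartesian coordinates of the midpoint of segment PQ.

Barycentric coordinates of the midpoint are the average: (1/4, 3/8, 3/8).
Converting: (1/4)·A + (3/8)·B + (3/8)·C = (-59/8, -3/8).

(-59/8, -3/8)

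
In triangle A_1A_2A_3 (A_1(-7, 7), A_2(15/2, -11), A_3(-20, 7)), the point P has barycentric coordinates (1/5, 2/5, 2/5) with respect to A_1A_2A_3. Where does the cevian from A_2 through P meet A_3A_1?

Line A_2P meets A_3A_1 where the A_2-coordinate vanishes; zeroing P's A_2-weight and renormalizing leaves A_3, A_1-weights 2/5 : 1/5 → (2/3, 1/3).
So Q = (2/3)·A_3 + (1/3)·A_1 = (-47/3, 7).

(-47/3, 7)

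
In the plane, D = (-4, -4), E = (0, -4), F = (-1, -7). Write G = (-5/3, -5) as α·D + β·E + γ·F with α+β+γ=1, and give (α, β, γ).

Signed area of the reference triangle: [DEF] = ½·((-4)·(-4−(-7)) + 0·(-7−(-4)) + (-1)·(-4−(-4))) = ½·(-12 + 0 + 0) = -6.
[GEF] = ½·((-5/3)·(-4−(-7)) + 0·(-7−(-5)) + (-1)·(-5−(-4))) = ½·(-5 + 0 + 1) = -2, so the D-coordinate is (-2)/(-6) = 1/3.
[DGF] = ½·((-4)·(-5−(-7)) + (-5/3)·(-7−(-4)) + (-1)·(-4−(-5))) = ½·(-8 + 5 − 1) = -2, so the E-coordinate is 1/3.
[DEG] = ½·((-4)·(-4−(-5)) + 0·(-5−(-4)) + (-5/3)·(-4−(-4))) = ½·(-4 + 0 + 0) = -2, so the F-coordinate is 1/3.

(1/3, 1/3, 1/3)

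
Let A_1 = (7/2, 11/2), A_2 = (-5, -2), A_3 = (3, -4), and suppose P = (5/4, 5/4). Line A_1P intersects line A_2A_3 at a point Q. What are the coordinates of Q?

Barycentric coordinates of P with respect to A_1A_2A_3: (1/2, 1/4, 1/4).
On side A_2A_3 the A_1-coordinate is zero; dropping P's A_1-weight 1/2 and renormalizing the remaining 1/4 : 1/4 gives weights 1/2, 1/2 on A_2, A_3.
Q = (1/2)·(-5, -2) + (1/2)·(3, -4) = (-1, -3).

(-1, -3)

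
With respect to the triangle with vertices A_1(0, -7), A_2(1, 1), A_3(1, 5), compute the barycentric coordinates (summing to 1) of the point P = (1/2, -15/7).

(1/2, 2/7, 3/14)

Signed area of the reference triangle: [A_1A_2A_3] = ½·(0·(1−5) + 1·(5−(-7)) + 1·(-7−1)) = ½·(0 + 12 − 8) = 2.
[PA_2A_3] = ½·((1/2)·(1−5) + 1·(5−(-15/7)) + 1·(-15/7−1)) = ½·(-2 + 50/7 − 22/7) = 1, so the A_1-coordinate is 1/2 = 1/2.
[A_1PA_3] = ½·(0·(-15/7−5) + (1/2)·(5−(-7)) + 1·(-7−(-15/7))) = ½·(0 + 6 − 34/7) = 4/7, so the A_2-coordinate is 2/7.
[A_1A_2P] = ½·(0·(1−(-15/7)) + 1·(-15/7−(-7)) + (1/2)·(-7−1)) = ½·(0 + 34/7 − 4) = 3/7, so the A_3-coordinate is 3/14.
Check: 1/2 + 2/7 + 3/14 = 1.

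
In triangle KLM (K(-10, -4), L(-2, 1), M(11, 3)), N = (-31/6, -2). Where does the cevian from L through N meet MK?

Barycentric coordinates of N with respect to KLM: (2/3, 1/6, 1/6).
On side MK the L-coordinate is zero; dropping N's L-weight 1/6 and renormalizing the remaining 1/6 : 2/3 gives weights 1/5, 4/5 on M, K.
J = (1/5)·(11, 3) + (4/5)·(-10, -4) = (-29/5, -13/5).

(-29/5, -13/5)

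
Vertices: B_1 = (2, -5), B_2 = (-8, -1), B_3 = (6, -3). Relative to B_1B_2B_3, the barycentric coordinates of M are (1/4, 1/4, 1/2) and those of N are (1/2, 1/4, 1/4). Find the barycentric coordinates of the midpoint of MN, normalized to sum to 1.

(3/8, 1/4, 3/8)

Since both coordinate triples sum to 1, the midpoint's barycentrics are the componentwise average.
(1/4+1/2)/2 = 3/8; similarly 1/4 and 3/8.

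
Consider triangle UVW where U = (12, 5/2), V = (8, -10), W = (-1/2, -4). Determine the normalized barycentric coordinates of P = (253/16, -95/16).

Signed area of the reference triangle: [UVW] = ½·(12·(-10−(-4)) + 8·(-4−(5/2)) + (-1/2)·(5/2−(-10))) = ½·(-72 − 52 − 25/4) = -521/8.
[PVW] = ½·((253/16)·(-10−(-4)) + 8·(-4−(-95/16)) + (-1/2)·(-95/16−(-10))) = ½·(-759/8 + 31/2 − 65/32) = -2605/64, so the U-coordinate is (-2605/64)/(-521/8) = 5/8.
[UPW] = ½·(12·(-95/16−(-4)) + (253/16)·(-4−(5/2)) + (-1/2)·(5/2−(-95/16))) = ½·(-93/4 − 3289/32 − 135/32) = -521/8, so the V-coordinate is 1.
[UVP] = ½·(12·(-10−(-95/16)) + 8·(-95/16−(5/2)) + (253/16)·(5/2−(-10))) = ½·(-195/4 − 135/2 + 6325/32) = 2605/64, so the W-coordinate is -5/8.
Check: 5/8 + 1 − 5/8 = 1.

(5/8, 1, -5/8)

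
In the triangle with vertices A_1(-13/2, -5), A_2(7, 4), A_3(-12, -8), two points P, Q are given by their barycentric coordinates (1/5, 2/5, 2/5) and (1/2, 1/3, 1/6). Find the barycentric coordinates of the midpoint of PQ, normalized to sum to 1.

(7/20, 11/30, 17/60)

Since both coordinate triples sum to 1, the midpoint's barycentrics are the componentwise average.
(1/5+1/2)/2 = 7/20; similarly 11/30 and 17/60.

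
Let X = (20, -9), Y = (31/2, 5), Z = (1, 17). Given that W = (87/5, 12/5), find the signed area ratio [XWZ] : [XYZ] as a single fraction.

1

[XYZ] = ½·(20·(5−17) + (31/2)·(17−(-9)) + 1·(-9−5)) = ½·(-240 + 403 − 14) = 149/2.
[XWZ] = ½·(20·(12/5−17) + (87/5)·(17−(-9)) + 1·(-9−(12/5))) = ½·(-292 + 2262/5 − 57/5) = 149/2, so the ratio is (149/2)/(149/2) = 1.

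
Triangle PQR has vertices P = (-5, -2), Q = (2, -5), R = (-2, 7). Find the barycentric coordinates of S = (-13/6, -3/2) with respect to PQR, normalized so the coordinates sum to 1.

(1/2, 1/3, 1/6)

Signed area of the reference triangle: [PQR] = ½·((-5)·(-5−7) + 2·(7−(-2)) + (-2)·(-2−(-5))) = ½·(60 + 18 − 6) = 36.
[SQR] = ½·((-13/6)·(-5−7) + 2·(7−(-3/2)) + (-2)·(-3/2−(-5))) = ½·(26 + 17 − 7) = 18, so the P-coordinate is 18/36 = 1/2.
[PSR] = ½·((-5)·(-3/2−7) + (-13/6)·(7−(-2)) + (-2)·(-2−(-3/2))) = ½·(85/2 − 39/2 + 1) = 12, so the Q-coordinate is 1/3.
[PQS] = ½·((-5)·(-5−(-3/2)) + 2·(-3/2−(-2)) + (-13/6)·(-2−(-5))) = ½·(35/2 + 1 − 13/2) = 6, so the R-coordinate is 1/6.
Check: 1/2 + 1/3 + 1/6 = 1.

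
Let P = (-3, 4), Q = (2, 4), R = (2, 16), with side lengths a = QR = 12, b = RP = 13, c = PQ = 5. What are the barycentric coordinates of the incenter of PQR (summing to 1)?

The incenter has barycentric coordinates proportional to the opposite side lengths: (12 : 13 : 5).
Normalizing by 12+13+5 = 30 gives (2/5, 13/30, 1/6).

(2/5, 13/30, 1/6)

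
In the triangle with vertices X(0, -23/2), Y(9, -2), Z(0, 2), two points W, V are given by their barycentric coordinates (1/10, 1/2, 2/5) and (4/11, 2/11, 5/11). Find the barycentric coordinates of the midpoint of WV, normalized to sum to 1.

Since both coordinate triples sum to 1, the midpoint's barycentrics are the componentwise average.
(1/10+4/11)/2 = 51/220; similarly 15/44 and 47/110.

(51/220, 15/44, 47/110)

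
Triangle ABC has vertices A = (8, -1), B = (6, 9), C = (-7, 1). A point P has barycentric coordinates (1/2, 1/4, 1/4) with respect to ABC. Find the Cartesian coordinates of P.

P = (1/2)·A + (1/4)·B + (1/4)·C.
x-coordinate: (1/2)·8 + (1/4)·6 + (1/4)·(-7) = 15/4.
y-coordinate: (1/2)·(-1) + (1/4)·9 + (1/4)·1 = 2.

(15/4, 2)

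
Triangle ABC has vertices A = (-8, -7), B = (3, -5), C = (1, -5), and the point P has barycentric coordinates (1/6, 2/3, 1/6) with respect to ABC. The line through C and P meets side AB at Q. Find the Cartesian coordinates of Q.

Line CP meets AB where the C-coordinate vanishes; zeroing P's C-weight and renormalizing leaves A, B-weights 1/6 : 2/3 → (1/5, 4/5).
So Q = (1/5)·A + (4/5)·B = (4/5, -27/5).

(4/5, -27/5)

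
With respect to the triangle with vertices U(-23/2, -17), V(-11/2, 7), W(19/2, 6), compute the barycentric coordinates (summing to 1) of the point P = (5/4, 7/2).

Signed area of the reference triangle: [UVW] = ½·((-23/2)·(7−6) + (-11/2)·(6−(-17)) + (19/2)·(-17−7)) = ½·(-23/2 − 253/2 − 228) = -183.
[PVW] = ½·((5/4)·(7−6) + (-11/2)·(6−(7/2)) + (19/2)·(7/2−7)) = ½·(5/4 − 55/4 − 133/4) = -183/8, so the U-coordinate is (-183/8)/(-183) = 1/8.
[UPW] = ½·((-23/2)·(7/2−6) + (5/4)·(6−(-17)) + (19/2)·(-17−(7/2))) = ½·(115/4 + 115/4 − 779/4) = -549/8, so the V-coordinate is 3/8.
[UVP] = ½·((-23/2)·(7−(7/2)) + (-11/2)·(7/2−(-17)) + (5/4)·(-17−7)) = ½·(-161/4 − 451/4 − 30) = -183/2, so the W-coordinate is 1/2.
Check: 1/8 + 3/8 + 1/2 = 1.

(1/8, 3/8, 1/2)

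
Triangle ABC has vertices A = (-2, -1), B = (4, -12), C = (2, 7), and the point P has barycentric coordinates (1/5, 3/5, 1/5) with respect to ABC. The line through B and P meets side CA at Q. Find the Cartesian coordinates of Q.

Line BP meets CA where the B-coordinate vanishes; zeroing P's B-weight and renormalizing leaves C, A-weights 1/5 : 1/5 → (1/2, 1/2).
So Q = (1/2)·C + (1/2)·A = (0, 3).

(0, 3)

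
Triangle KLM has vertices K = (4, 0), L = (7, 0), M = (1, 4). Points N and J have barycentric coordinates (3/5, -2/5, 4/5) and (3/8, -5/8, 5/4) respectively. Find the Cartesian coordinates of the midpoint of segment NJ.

Barycentric coordinates of the midpoint are the average: (39/80, -41/80, 41/40).
Converting: (39/80)·K + (-41/80)·L + (41/40)·M = (-49/80, 41/10).

(-49/80, 41/10)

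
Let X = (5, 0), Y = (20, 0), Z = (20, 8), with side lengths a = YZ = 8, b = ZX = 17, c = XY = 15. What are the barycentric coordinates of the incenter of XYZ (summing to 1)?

The incenter has barycentric coordinates proportional to the opposite side lengths: (8 : 17 : 15).
Normalizing by 8+17+15 = 40 gives (1/5, 17/40, 3/8).

(1/5, 17/40, 3/8)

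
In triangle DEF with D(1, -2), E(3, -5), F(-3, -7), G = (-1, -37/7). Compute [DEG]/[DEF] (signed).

4/7

[DEF] = ½·(1·(-5−(-7)) + 3·(-7−(-2)) + (-3)·(-2−(-5))) = ½·(2 − 15 − 9) = -11.
[DEG] = ½·(1·(-5−(-37/7)) + 3·(-37/7−(-2)) + (-1)·(-2−(-5))) = ½·(2/7 − 69/7 − 3) = -44/7, so the ratio is (-44/7)/(-11) = 4/7.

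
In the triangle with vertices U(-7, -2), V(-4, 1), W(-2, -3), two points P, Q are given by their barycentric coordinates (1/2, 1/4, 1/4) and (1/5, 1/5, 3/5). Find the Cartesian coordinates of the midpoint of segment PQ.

(-21/5, -7/4)

Barycentric coordinates of the midpoint are the average: (7/20, 9/40, 17/40).
Converting: (7/20)·U + (9/40)·V + (17/40)·W = (-21/5, -7/4).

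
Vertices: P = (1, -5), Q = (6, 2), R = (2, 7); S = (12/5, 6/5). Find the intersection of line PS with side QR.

(10/3, 16/3)

Barycentric coordinates of S with respect to PQR: (2/5, 1/5, 2/5).
On side QR the P-coordinate is zero; dropping S's P-weight 2/5 and renormalizing the remaining 1/5 : 2/5 gives weights 1/3, 2/3 on Q, R.
T = (1/3)·(6, 2) + (2/3)·(2, 7) = (10/3, 16/3).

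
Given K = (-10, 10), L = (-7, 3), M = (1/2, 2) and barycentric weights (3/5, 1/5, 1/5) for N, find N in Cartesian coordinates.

N = (3/5)·K + (1/5)·L + (1/5)·M.
x-coordinate: (3/5)·(-10) + (1/5)·(-7) + (1/5)·(1/2) = -73/10.
y-coordinate: (3/5)·10 + (1/5)·3 + (1/5)·2 = 7.

(-73/10, 7)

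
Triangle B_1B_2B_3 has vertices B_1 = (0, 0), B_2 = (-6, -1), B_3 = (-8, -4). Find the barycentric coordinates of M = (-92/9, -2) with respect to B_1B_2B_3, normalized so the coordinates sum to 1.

(-2/3, 14/9, 1/9)

Signed area of the reference triangle: [B_1B_2B_3] = ½·(0·(-1−(-4)) + (-6)·(-4−0) + (-8)·(0−(-1))) = ½·(0 + 24 − 8) = 8.
[MB_2B_3] = ½·((-92/9)·(-1−(-4)) + (-6)·(-4−(-2)) + (-8)·(-2−(-1))) = ½·(-92/3 + 12 + 8) = -16/3, so the B_1-coordinate is (-16/3)/8 = -2/3.
[B_1MB_3] = ½·(0·(-2−(-4)) + (-92/9)·(-4−0) + (-8)·(0−(-2))) = ½·(0 + 368/9 − 16) = 112/9, so the B_2-coordinate is 14/9.
[B_1B_2M] = ½·(0·(-1−(-2)) + (-6)·(-2−0) + (-92/9)·(0−(-1))) = ½·(0 + 12 − 92/9) = 8/9, so the B_3-coordinate is 1/9.
Check: -2/3 + 14/9 + 1/9 = 1.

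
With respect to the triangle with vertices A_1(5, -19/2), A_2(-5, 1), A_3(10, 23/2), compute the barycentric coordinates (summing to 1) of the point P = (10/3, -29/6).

(2/3, 2/9, 1/9)

Signed area of the reference triangle: [A_1A_2A_3] = ½·(5·(1−(23/2)) + (-5)·(23/2−(-19/2)) + 10·(-19/2−1)) = ½·(-105/2 − 105 − 105) = -525/4.
[PA_2A_3] = ½·((10/3)·(1−(23/2)) + (-5)·(23/2−(-29/6)) + 10·(-29/6−1)) = ½·(-35 − 245/3 − 175/3) = -175/2, so the A_1-coordinate is (-175/2)/(-525/4) = 2/3.
[A_1PA_3] = ½·(5·(-29/6−(23/2)) + (10/3)·(23/2−(-19/2)) + 10·(-19/2−(-29/6))) = ½·(-245/3 + 70 − 140/3) = -175/6, so the A_2-coordinate is 2/9.
[A_1A_2P] = ½·(5·(1−(-29/6)) + (-5)·(-29/6−(-19/2)) + (10/3)·(-19/2−1)) = ½·(175/6 − 70/3 − 35) = -175/12, so the A_3-coordinate is 1/9.
Check: 2/3 + 2/9 + 1/9 = 1.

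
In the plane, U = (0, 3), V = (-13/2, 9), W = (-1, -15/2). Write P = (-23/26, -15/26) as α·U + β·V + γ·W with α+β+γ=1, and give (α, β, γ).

Signed area of the reference triangle: [UVW] = ½·(0·(9−(-15/2)) + (-13/2)·(-15/2−3) + (-1)·(3−9)) = ½·(0 + 273/4 + 6) = 297/8.
[PVW] = ½·((-23/26)·(9−(-15/2)) + (-13/2)·(-15/2−(-15/26)) + (-1)·(-15/26−9)) = ½·(-759/52 + 45 + 249/26) = 2079/104, so the U-coordinate is (2079/104)/(297/8) = 7/13.
[UPW] = ½·(0·(-15/26−(-15/2)) + (-23/26)·(-15/2−3) + (-1)·(3−(-15/26))) = ½·(0 + 483/52 − 93/26) = 297/104, so the V-coordinate is 1/13.
[UVP] = ½·(0·(9−(-15/26)) + (-13/2)·(-15/26−3) + (-23/26)·(3−9)) = ½·(0 + 93/4 + 69/13) = 1485/104, so the W-coordinate is 5/13.

(7/13, 1/13, 5/13)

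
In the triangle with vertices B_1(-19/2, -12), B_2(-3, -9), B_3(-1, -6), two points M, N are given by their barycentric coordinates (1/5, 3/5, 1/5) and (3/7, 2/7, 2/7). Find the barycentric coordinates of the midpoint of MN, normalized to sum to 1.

Since both coordinate triples sum to 1, the midpoint's barycentrics are the componentwise average.
(1/5+3/7)/2 = 11/35; similarly 31/70 and 17/70.

(11/35, 31/70, 17/70)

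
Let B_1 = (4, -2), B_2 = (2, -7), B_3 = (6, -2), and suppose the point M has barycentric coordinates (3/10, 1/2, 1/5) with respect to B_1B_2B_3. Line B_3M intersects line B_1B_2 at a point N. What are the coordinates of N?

(11/4, -41/8)

Line B_3M meets B_1B_2 where the B_3-coordinate vanishes; zeroing M's B_3-weight and renormalizing leaves B_1, B_2-weights 3/10 : 1/2 → (3/8, 5/8).
So N = (3/8)·B_1 + (5/8)·B_2 = (11/4, -41/8).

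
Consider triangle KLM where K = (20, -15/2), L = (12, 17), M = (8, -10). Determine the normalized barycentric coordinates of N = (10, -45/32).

Signed area of the reference triangle: [KLM] = ½·(20·(17−(-10)) + 12·(-10−(-15/2)) + 8·(-15/2−17)) = ½·(540 − 30 − 196) = 157.
[NLM] = ½·(10·(17−(-10)) + 12·(-10−(-45/32)) + 8·(-45/32−17)) = ½·(270 − 825/8 − 589/4) = 157/16, so the K-coordinate is (157/16)/157 = 1/16.
[KNM] = ½·(20·(-45/32−(-10)) + 10·(-10−(-15/2)) + 8·(-15/2−(-45/32))) = ½·(1375/8 − 25 − 195/4) = 785/16, so the L-coordinate is 5/16.
[KLN] = ½·(20·(17−(-45/32)) + 12·(-45/32−(-15/2)) + 10·(-15/2−17)) = ½·(2945/8 + 585/8 − 245) = 785/8, so the M-coordinate is 5/8.
Check: 1/16 + 5/16 + 5/8 = 1.

(1/16, 5/16, 5/8)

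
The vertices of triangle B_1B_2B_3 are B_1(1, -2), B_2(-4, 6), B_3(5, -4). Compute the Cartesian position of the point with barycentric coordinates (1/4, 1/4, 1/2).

M = (1/4)·B_1 + (1/4)·B_2 + (1/2)·B_3.
x-coordinate: (1/4)·1 + (1/4)·(-4) + (1/2)·5 = 7/4.
y-coordinate: (1/4)·(-2) + (1/4)·6 + (1/2)·(-4) = -1.

(7/4, -1)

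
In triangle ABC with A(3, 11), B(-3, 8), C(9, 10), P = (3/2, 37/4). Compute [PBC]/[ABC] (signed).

[ABC] = ½·(3·(8−10) + (-3)·(10−11) + 9·(11−8)) = ½·(-6 + 3 + 27) = 12.
[PBC] = ½·((3/2)·(8−10) + (-3)·(10−(37/4)) + 9·(37/4−8)) = ½·(-3 − 9/4 + 45/4) = 3, so the ratio is 3/12 = 1/4.

1/4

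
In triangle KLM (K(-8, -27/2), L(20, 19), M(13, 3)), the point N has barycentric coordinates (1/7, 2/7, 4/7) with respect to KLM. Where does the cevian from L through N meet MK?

Line LN meets MK where the L-coordinate vanishes; zeroing N's L-weight and renormalizing leaves M, K-weights 4/7 : 1/7 → (4/5, 1/5).
So J = (4/5)·M + (1/5)·K = (44/5, -3/10).

(44/5, -3/10)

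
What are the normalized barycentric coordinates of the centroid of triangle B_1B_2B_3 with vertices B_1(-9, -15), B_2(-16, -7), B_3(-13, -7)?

The centroid is the average of the vertices, so each weight is 1/3.

(1/3, 1/3, 1/3)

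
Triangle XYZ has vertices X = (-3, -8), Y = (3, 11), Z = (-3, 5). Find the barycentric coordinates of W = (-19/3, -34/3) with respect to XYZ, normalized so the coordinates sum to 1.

Signed area of the reference triangle: [XYZ] = ½·((-3)·(11−5) + 3·(5−(-8)) + (-3)·(-8−11)) = ½·(-18 + 39 + 57) = 39.
[WYZ] = ½·((-19/3)·(11−5) + 3·(5−(-34/3)) + (-3)·(-34/3−11)) = ½·(-38 + 49 + 67) = 39, so the X-coordinate is 39/39 = 1.
[XWZ] = ½·((-3)·(-34/3−5) + (-19/3)·(5−(-8)) + (-3)·(-8−(-34/3))) = ½·(49 − 247/3 − 10) = -65/3, so the Y-coordinate is -5/9.
[XYW] = ½·((-3)·(11−(-34/3)) + 3·(-34/3−(-8)) + (-19/3)·(-8−11)) = ½·(-67 − 10 + 361/3) = 65/3, so the Z-coordinate is 5/9.

(1, -5/9, 5/9)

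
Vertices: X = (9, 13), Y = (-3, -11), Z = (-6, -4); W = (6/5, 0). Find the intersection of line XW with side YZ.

(-4, -26/3)

Barycentric coordinates of W with respect to XYZ: (2/5, 2/5, 1/5).
On side YZ the X-coordinate is zero; dropping W's X-weight 2/5 and renormalizing the remaining 2/5 : 1/5 gives weights 2/3, 1/3 on Y, Z.
V = (2/3)·(-3, -11) + (1/3)·(-6, -4) = (-4, -26/3).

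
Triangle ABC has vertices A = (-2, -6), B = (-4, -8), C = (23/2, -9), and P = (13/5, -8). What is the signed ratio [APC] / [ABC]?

2/5

[ABC] = ½·((-2)·(-8−(-9)) + (-4)·(-9−(-6)) + (23/2)·(-6−(-8))) = ½·(-2 + 12 + 23) = 33/2.
[APC] = ½·((-2)·(-8−(-9)) + (13/5)·(-9−(-6)) + (23/2)·(-6−(-8))) = ½·(-2 − 39/5 + 23) = 33/5, so the ratio is (33/5)/(33/2) = 2/5.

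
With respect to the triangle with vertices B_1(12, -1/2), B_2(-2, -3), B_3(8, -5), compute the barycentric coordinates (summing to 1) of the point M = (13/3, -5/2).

Signed area of the reference triangle: [B_1B_2B_3] = ½·(12·(-3−(-5)) + (-2)·(-5−(-1/2)) + 8·(-1/2−(-3))) = ½·(24 + 9 + 20) = 53/2.
[MB_2B_3] = ½·((13/3)·(-3−(-5)) + (-2)·(-5−(-5/2)) + 8·(-5/2−(-3))) = ½·(26/3 + 5 + 4) = 53/6, so the B_1-coordinate is (53/6)/(53/2) = 1/3.
[B_1MB_3] = ½·(12·(-5/2−(-5)) + (13/3)·(-5−(-1/2)) + 8·(-1/2−(-5/2))) = ½·(30 − 39/2 + 16) = 53/4, so the B_2-coordinate is 1/2.
[B_1B_2M] = ½·(12·(-3−(-5/2)) + (-2)·(-5/2−(-1/2)) + (13/3)·(-1/2−(-3))) = ½·(-6 + 4 + 65/6) = 53/12, so the B_3-coordinate is 1/6.

(1/3, 1/2, 1/6)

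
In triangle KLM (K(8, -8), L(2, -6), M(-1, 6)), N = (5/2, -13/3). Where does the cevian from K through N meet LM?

Barycentric coordinates of N with respect to KLM: (1/6, 2/3, 1/6).
On side LM the K-coordinate is zero; dropping N's K-weight 1/6 and renormalizing the remaining 2/3 : 1/6 gives weights 4/5, 1/5 on L, M.
J = (4/5)·(2, -6) + (1/5)·(-1, 6) = (7/5, -18/5).

(7/5, -18/5)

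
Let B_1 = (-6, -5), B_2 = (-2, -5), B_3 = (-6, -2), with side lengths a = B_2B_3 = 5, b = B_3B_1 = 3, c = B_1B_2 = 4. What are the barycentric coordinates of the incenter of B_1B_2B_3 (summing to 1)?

The incenter has barycentric coordinates proportional to the opposite side lengths: (5 : 3 : 4).
Normalizing by 5+3+4 = 12 gives (5/12, 1/4, 1/3).

(5/12, 1/4, 1/3)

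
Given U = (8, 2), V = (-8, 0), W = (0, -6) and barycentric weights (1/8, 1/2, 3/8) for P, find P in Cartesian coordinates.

P = (1/8)·U + (1/2)·V + (3/8)·W.
x-coordinate: (1/8)·8 + (1/2)·(-8) + (3/8)·0 = -3.
y-coordinate: (1/8)·2 + (1/2)·0 + (3/8)·(-6) = -2.

(-3, -2)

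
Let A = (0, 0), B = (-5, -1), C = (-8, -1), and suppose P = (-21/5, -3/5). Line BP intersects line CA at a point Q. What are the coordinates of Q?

Barycentric coordinates of P with respect to ABC: (2/5, 1/5, 2/5).
On side CA the B-coordinate is zero; dropping P's B-weight 1/5 and renormalizing the remaining 2/5 : 2/5 gives weights 1/2, 1/2 on C, A.
Q = (1/2)·(-8, -1) + (1/2)·(0, 0) = (-4, -1/2).

(-4, -1/2)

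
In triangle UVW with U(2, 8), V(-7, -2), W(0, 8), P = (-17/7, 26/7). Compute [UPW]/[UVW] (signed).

3/7

[UVW] = ½·(2·(-2−8) + (-7)·(8−8) + 0·(8−(-2))) = ½·(-20 + 0 + 0) = -10.
[UPW] = ½·(2·(26/7−8) + (-17/7)·(8−8) + 0·(8−(26/7))) = ½·(-60/7 + 0 + 0) = -30/7, so the ratio is (-30/7)/(-10) = 3/7.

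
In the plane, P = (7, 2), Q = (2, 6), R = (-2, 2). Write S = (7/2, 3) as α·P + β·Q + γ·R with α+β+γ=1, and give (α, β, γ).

(1/2, 1/4, 1/4)

Signed area of the reference triangle: [PQR] = ½·(7·(6−2) + 2·(2−2) + (-2)·(2−6)) = ½·(28 + 0 + 8) = 18.
[SQR] = ½·((7/2)·(6−2) + 2·(2−3) + (-2)·(3−6)) = ½·(14 − 2 + 6) = 9, so the P-coordinate is 9/18 = 1/2.
[PSR] = ½·(7·(3−2) + (7/2)·(2−2) + (-2)·(2−3)) = ½·(7 + 0 + 2) = 9/2, so the Q-coordinate is 1/4.
[PQS] = ½·(7·(6−3) + 2·(3−2) + (7/2)·(2−6)) = ½·(21 + 2 − 14) = 9/2, so the R-coordinate is 1/4.
Check: 1/2 + 1/4 + 1/4 = 1.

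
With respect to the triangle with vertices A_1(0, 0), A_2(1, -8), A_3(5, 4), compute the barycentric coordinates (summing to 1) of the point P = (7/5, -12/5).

(2/5, 2/5, 1/5)

Signed area of the reference triangle: [A_1A_2A_3] = ½·(0·(-8−4) + 1·(4−0) + 5·(0−(-8))) = ½·(0 + 4 + 40) = 22.
[PA_2A_3] = ½·((7/5)·(-8−4) + 1·(4−(-12/5)) + 5·(-12/5−(-8))) = ½·(-84/5 + 32/5 + 28) = 44/5, so the A_1-coordinate is (44/5)/22 = 2/5.
[A_1PA_3] = ½·(0·(-12/5−4) + (7/5)·(4−0) + 5·(0−(-12/5))) = ½·(0 + 28/5 + 12) = 44/5, so the A_2-coordinate is 2/5.
[A_1A_2P] = ½·(0·(-8−(-12/5)) + 1·(-12/5−0) + (7/5)·(0−(-8))) = ½·(0 − 12/5 + 56/5) = 22/5, so the A_3-coordinate is 1/5.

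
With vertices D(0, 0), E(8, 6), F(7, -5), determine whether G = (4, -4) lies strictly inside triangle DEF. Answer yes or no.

no

Barycentric coordinates of G: (17/41, -4/41, 28/41).
The three coordinates are positive, negative, positive; a point is interior exactly when all three are positive.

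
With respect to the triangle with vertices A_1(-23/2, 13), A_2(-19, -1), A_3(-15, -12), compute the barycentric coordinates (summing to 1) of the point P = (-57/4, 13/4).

Signed area of the reference triangle: [A_1A_2A_3] = ½·((-23/2)·(-1−(-12)) + (-19)·(-12−13) + (-15)·(13−(-1))) = ½·(-253/2 + 475 − 210) = 277/4.
[PA_2A_3] = ½·((-57/4)·(-1−(-12)) + (-19)·(-12−(13/4)) + (-15)·(13/4−(-1))) = ½·(-627/4 + 1159/4 − 255/4) = 277/8, so the A_1-coordinate is (277/8)/(277/4) = 1/2.
[A_1PA_3] = ½·((-23/2)·(13/4−(-12)) + (-57/4)·(-12−13) + (-15)·(13−(13/4))) = ½·(-1403/8 + 1425/4 − 585/4) = 277/16, so the A_2-coordinate is 1/4.
[A_1A_2P] = ½·((-23/2)·(-1−(13/4)) + (-19)·(13/4−13) + (-57/4)·(13−(-1))) = ½·(391/8 + 741/4 − 399/2) = 277/16, so the A_3-coordinate is 1/4.
Check: 1/2 + 1/4 + 1/4 = 1.

(1/2, 1/4, 1/4)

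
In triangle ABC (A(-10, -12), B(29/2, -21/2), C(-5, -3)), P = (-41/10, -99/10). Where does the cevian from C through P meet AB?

Barycentric coordinates of P with respect to ABC: (3/5, 1/5, 1/5).
On side AB the C-coordinate is zero; dropping P's C-weight 1/5 and renormalizing the remaining 3/5 : 1/5 gives weights 3/4, 1/4 on A, B.
Q = (3/4)·(-10, -12) + (1/4)·(29/2, -21/2) = (-31/8, -93/8).

(-31/8, -93/8)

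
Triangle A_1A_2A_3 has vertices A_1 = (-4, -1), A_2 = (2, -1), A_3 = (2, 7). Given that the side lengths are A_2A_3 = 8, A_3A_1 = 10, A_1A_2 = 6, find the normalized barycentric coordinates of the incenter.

The incenter has barycentric coordinates proportional to the opposite side lengths: (8 : 10 : 6).
Normalizing by 8+10+6 = 24 gives (1/3, 5/12, 1/4).

(1/3, 5/12, 1/4)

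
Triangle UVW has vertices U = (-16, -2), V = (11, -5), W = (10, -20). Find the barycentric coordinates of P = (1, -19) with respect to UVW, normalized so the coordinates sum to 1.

Signed area of the reference triangle: [UVW] = ½·((-16)·(-5−(-20)) + 11·(-20−(-2)) + 10·(-2−(-5))) = ½·(-240 − 198 + 30) = -204.
[PVW] = ½·(1·(-5−(-20)) + 11·(-20−(-19)) + 10·(-19−(-5))) = ½·(15 − 11 − 140) = -68, so the U-coordinate is (-68)/(-204) = 1/3.
[UPW] = ½·((-16)·(-19−(-20)) + 1·(-20−(-2)) + 10·(-2−(-19))) = ½·(-16 − 18 + 170) = 68, so the V-coordinate is -1/3.
[UVP] = ½·((-16)·(-5−(-19)) + 11·(-19−(-2)) + 1·(-2−(-5))) = ½·(-224 − 187 + 3) = -204, so the W-coordinate is 1.

(1/3, -1/3, 1)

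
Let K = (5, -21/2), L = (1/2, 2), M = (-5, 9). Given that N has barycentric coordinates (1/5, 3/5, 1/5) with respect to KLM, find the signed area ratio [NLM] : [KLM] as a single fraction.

The signed ratio [NLM]/[KLM] equals the barycentric coordinate of N at vertex K, which is 1/5.

1/5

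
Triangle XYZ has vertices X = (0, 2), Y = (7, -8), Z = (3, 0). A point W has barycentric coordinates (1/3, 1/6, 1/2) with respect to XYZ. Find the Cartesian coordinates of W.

(8/3, -2/3)

W = (1/3)·X + (1/6)·Y + (1/2)·Z.
x-coordinate: (1/3)·0 + (1/6)·7 + (1/2)·3 = 8/3.
y-coordinate: (1/3)·2 + (1/6)·(-8) + (1/2)·0 = -2/3.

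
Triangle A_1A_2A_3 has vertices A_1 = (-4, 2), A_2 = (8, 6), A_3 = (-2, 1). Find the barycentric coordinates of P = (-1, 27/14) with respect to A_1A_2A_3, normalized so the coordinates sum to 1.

Signed area of the reference triangle: [A_1A_2A_3] = ½·((-4)·(6−1) + 8·(1−2) + (-2)·(2−6)) = ½·(-20 − 8 + 8) = -10.
[PA_2A_3] = ½·((-1)·(6−1) + 8·(1−(27/14)) + (-2)·(27/14−6)) = ½·(-5 − 52/7 + 57/7) = -15/7, so the A_1-coordinate is (-15/7)/(-10) = 3/14.
[A_1PA_3] = ½·((-4)·(27/14−1) + (-1)·(1−2) + (-2)·(2−(27/14))) = ½·(-26/7 + 1 − 1/7) = -10/7, so the A_2-coordinate is 1/7.
[A_1A_2P] = ½·((-4)·(6−(27/14)) + 8·(27/14−2) + (-1)·(2−6)) = ½·(-114/7 − 4/7 + 4) = -45/7, so the A_3-coordinate is 9/14.
Check: 3/14 + 1/7 + 9/14 = 1.

(3/14, 1/7, 9/14)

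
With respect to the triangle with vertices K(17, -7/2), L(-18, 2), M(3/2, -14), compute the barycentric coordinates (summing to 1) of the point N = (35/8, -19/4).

(1/2, 1/4, 1/4)

Signed area of the reference triangle: [KLM] = ½·(17·(2−(-14)) + (-18)·(-14−(-7/2)) + (3/2)·(-7/2−2)) = ½·(272 + 189 − 33/4) = 1811/8.
[NLM] = ½·((35/8)·(2−(-14)) + (-18)·(-14−(-19/4)) + (3/2)·(-19/4−2)) = ½·(70 + 333/2 − 81/8) = 1811/16, so the K-coordinate is (1811/16)/(1811/8) = 1/2.
[KNM] = ½·(17·(-19/4−(-14)) + (35/8)·(-14−(-7/2)) + (3/2)·(-7/2−(-19/4))) = ½·(629/4 − 735/16 + 15/8) = 1811/32, so the L-coordinate is 1/4.
[KLN] = ½·(17·(2−(-19/4)) + (-18)·(-19/4−(-7/2)) + (35/8)·(-7/2−2)) = ½·(459/4 + 45/2 − 385/16) = 1811/32, so the M-coordinate is 1/4.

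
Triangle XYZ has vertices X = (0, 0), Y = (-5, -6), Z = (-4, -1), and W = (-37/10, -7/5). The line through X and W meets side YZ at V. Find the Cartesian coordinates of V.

Barycentric coordinates of W with respect to XYZ: (1/10, 1/10, 4/5).
On side YZ the X-coordinate is zero; dropping W's X-weight 1/10 and renormalizing the remaining 1/10 : 4/5 gives weights 1/9, 8/9 on Y, Z.
V = (1/9)·(-5, -6) + (8/9)·(-4, -1) = (-37/9, -14/9).

(-37/9, -14/9)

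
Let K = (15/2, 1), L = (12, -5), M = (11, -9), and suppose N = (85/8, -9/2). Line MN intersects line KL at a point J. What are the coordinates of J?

Barycentric coordinates of N with respect to KLM: (1/4, 1/2, 1/4).
On side KL the M-coordinate is zero; dropping N's M-weight 1/4 and renormalizing the remaining 1/4 : 1/2 gives weights 1/3, 2/3 on K, L.
J = (1/3)·(15/2, 1) + (2/3)·(12, -5) = (21/2, -3).

(21/2, -3)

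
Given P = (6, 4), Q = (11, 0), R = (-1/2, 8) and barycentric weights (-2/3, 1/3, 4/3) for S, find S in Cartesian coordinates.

(-1, 8)

S = (-2/3)·P + (1/3)·Q + (4/3)·R.
x-coordinate: (-2/3)·6 + (1/3)·11 + (4/3)·(-1/2) = -1.
y-coordinate: (-2/3)·4 + (1/3)·0 + (4/3)·8 = 8.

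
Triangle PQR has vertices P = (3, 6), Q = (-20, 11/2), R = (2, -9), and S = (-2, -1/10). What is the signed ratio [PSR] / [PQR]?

1/5

[PQR] = ½·(3·(11/2−(-9)) + (-20)·(-9−6) + 2·(6−(11/2))) = ½·(87/2 + 300 + 1) = 689/4.
[PSR] = ½·(3·(-1/10−(-9)) + (-2)·(-9−6) + 2·(6−(-1/10))) = ½·(267/10 + 30 + 61/5) = 689/20, so the ratio is (689/20)/(689/4) = 1/5.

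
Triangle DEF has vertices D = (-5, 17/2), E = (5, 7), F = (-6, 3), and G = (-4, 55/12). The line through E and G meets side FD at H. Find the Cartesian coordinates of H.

(-29/5, 41/10)

Barycentric coordinates of G with respect to DEF: (1/6, 1/6, 2/3).
On side FD the E-coordinate is zero; dropping G's E-weight 1/6 and renormalizing the remaining 2/3 : 1/6 gives weights 4/5, 1/5 on F, D.
H = (4/5)·(-6, 3) + (1/5)·(-5, 17/2) = (-29/5, 41/10).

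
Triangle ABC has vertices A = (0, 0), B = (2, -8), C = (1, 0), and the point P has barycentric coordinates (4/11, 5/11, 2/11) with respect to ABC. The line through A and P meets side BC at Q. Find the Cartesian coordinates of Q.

Line AP meets BC where the A-coordinate vanishes; zeroing P's A-weight and renormalizing leaves B, C-weights 5/11 : 2/11 → (5/7, 2/7).
So Q = (5/7)·B + (2/7)·C = (12/7, -40/7).

(12/7, -40/7)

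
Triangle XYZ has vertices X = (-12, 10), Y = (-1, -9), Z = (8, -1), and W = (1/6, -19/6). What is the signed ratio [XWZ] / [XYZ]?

[XYZ] = ½·((-12)·(-9−(-1)) + (-1)·(-1−10) + 8·(10−(-9))) = ½·(96 + 11 + 152) = 259/2.
[XWZ] = ½·((-12)·(-19/6−(-1)) + (1/6)·(-1−10) + 8·(10−(-19/6))) = ½·(26 − 11/6 + 316/3) = 259/4, so the ratio is (259/4)/(259/2) = 1/2.

1/2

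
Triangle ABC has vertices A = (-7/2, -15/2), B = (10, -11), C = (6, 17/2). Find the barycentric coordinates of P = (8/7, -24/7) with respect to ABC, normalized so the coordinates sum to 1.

Signed area of the reference triangle: [ABC] = ½·((-7/2)·(-11−(17/2)) + 10·(17/2−(-15/2)) + 6·(-15/2−(-11))) = ½·(273/4 + 160 + 21) = 997/8.
[PBC] = ½·((8/7)·(-11−(17/2)) + 10·(17/2−(-24/7)) + 6·(-24/7−(-11))) = ½·(-156/7 + 835/7 + 318/7) = 997/14, so the A-coordinate is (997/14)/(997/8) = 4/7.
[APC] = ½·((-7/2)·(-24/7−(17/2)) + (8/7)·(17/2−(-15/2)) + 6·(-15/2−(-24/7))) = ½·(167/4 + 128/7 − 171/7) = 997/56, so the B-coordinate is 1/7.
[ABP] = ½·((-7/2)·(-11−(-24/7)) + 10·(-24/7−(-15/2)) + (8/7)·(-15/2−(-11))) = ½·(53/2 + 285/7 + 4) = 997/28, so the C-coordinate is 2/7.
Check: 4/7 + 1/7 + 2/7 = 1.

(4/7, 1/7, 2/7)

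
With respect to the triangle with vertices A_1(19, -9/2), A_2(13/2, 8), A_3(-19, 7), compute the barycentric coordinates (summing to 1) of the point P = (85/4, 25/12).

Signed area of the reference triangle: [A_1A_2A_3] = ½·(19·(8−7) + (13/2)·(7−(-9/2)) + (-19)·(-9/2−8)) = ½·(19 + 299/4 + 475/2) = 1325/8.
[PA_2A_3] = ½·((85/4)·(8−7) + (13/2)·(7−(25/12)) + (-19)·(25/12−8)) = ½·(85/4 + 767/24 + 1349/12) = 1325/16, so the A_1-coordinate is (1325/16)/(1325/8) = 1/2.
[A_1PA_3] = ½·(19·(25/12−7) + (85/4)·(7−(-9/2)) + (-19)·(-9/2−(25/12))) = ½·(-1121/12 + 1955/8 + 1501/12) = 6625/48, so the A_2-coordinate is 5/6.
[A_1A_2P] = ½·(19·(8−(25/12)) + (13/2)·(25/12−(-9/2)) + (85/4)·(-9/2−8)) = ½·(1349/12 + 1027/24 − 2125/8) = -1325/24, so the A_3-coordinate is -1/3.

(1/2, 5/6, -1/3)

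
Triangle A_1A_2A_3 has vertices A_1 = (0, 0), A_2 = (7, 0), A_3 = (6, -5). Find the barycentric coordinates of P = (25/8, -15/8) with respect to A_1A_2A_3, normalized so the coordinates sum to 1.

Signed area of the reference triangle: [A_1A_2A_3] = ½·(0·(0−(-5)) + 7·(-5−0) + 6·(0−0)) = ½·(0 − 35 + 0) = -35/2.
[PA_2A_3] = ½·((25/8)·(0−(-5)) + 7·(-5−(-15/8)) + 6·(-15/8−0)) = ½·(125/8 − 175/8 − 45/4) = -35/4, so the A_1-coordinate is (-35/4)/(-35/2) = 1/2.
[A_1PA_3] = ½·(0·(-15/8−(-5)) + (25/8)·(-5−0) + 6·(0−(-15/8))) = ½·(0 − 125/8 + 45/4) = -35/16, so the A_2-coordinate is 1/8.
[A_1A_2P] = ½·(0·(0−(-15/8)) + 7·(-15/8−0) + (25/8)·(0−0)) = ½·(0 − 105/8 + 0) = -105/16, so the A_3-coordinate is 3/8.
Check: 1/2 + 1/8 + 3/8 = 1.

(1/2, 1/8, 3/8)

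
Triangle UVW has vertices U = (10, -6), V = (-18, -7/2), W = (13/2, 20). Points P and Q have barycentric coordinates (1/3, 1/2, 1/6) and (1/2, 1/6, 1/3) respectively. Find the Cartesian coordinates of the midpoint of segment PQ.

(-5/24, 4/3)

Barycentric coordinates of the midpoint are the average: (5/12, 1/3, 1/4).
Converting: (5/12)·U + (1/3)·V + (1/4)·W = (-5/24, 4/3).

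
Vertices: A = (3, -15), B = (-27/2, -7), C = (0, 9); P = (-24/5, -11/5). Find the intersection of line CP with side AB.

(-8, -29/3)

Barycentric coordinates of P with respect to ABC: (1/5, 2/5, 2/5).
On side AB the C-coordinate is zero; dropping P's C-weight 2/5 and renormalizing the remaining 1/5 : 2/5 gives weights 1/3, 2/3 on A, B.
Q = (1/3)·(3, -15) + (2/3)·(-27/2, -7) = (-8, -29/3).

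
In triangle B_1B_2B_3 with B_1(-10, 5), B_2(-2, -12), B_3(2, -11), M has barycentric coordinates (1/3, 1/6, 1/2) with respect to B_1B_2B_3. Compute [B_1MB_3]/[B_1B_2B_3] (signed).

The signed ratio [B_1MB_3]/[B_1B_2B_3] equals the barycentric coordinate of M at vertex B_2, which is 1/6.

1/6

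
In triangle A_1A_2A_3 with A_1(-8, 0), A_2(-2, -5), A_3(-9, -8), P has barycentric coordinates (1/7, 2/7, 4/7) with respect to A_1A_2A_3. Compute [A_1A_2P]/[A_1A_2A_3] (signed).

4/7

The signed ratio [A_1A_2P]/[A_1A_2A_3] equals the barycentric coordinate of P at vertex A_3, which is 4/7.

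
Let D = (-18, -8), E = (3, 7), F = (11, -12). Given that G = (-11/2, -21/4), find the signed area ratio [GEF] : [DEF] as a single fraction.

[DEF] = ½·((-18)·(7−(-12)) + 3·(-12−(-8)) + 11·(-8−7)) = ½·(-342 − 12 − 165) = -519/2.
[GEF] = ½·((-11/2)·(7−(-12)) + 3·(-12−(-21/4)) + 11·(-21/4−7)) = ½·(-209/2 − 81/4 − 539/4) = -519/4, so the ratio is (-519/4)/(-519/2) = 1/2.

1/2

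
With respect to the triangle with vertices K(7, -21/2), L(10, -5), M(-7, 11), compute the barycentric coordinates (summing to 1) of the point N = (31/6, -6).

Signed area of the reference triangle: [KLM] = ½·(7·(-5−11) + 10·(11−(-21/2)) + (-7)·(-21/2−(-5))) = ½·(-112 + 215 + 77/2) = 283/4.
[NLM] = ½·((31/6)·(-5−11) + 10·(11−(-6)) + (-7)·(-6−(-5))) = ½·(-248/3 + 170 + 7) = 283/6, so the K-coordinate is (283/6)/(283/4) = 2/3.
[KNM] = ½·(7·(-6−11) + (31/6)·(11−(-21/2)) + (-7)·(-21/2−(-6))) = ½·(-119 + 1333/12 + 63/2) = 283/24, so the L-coordinate is 1/6.
[KLN] = ½·(7·(-5−(-6)) + 10·(-6−(-21/2)) + (31/6)·(-21/2−(-5))) = ½·(7 + 45 − 341/12) = 283/24, so the M-coordinate is 1/6.
Check: 2/3 + 1/6 + 1/6 = 1.

(2/3, 1/6, 1/6)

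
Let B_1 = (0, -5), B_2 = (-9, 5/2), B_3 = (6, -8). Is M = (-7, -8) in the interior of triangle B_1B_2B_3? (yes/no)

no

Barycentric coordinates of M: (91/12, -13/6, -53/12).
The three coordinates are positive, negative, negative; a point is interior exactly when all three are positive.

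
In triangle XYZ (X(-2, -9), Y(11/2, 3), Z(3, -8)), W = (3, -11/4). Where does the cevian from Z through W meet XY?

(3, -1)

Barycentric coordinates of W with respect to XYZ: (1/4, 1/2, 1/4).
On side XY the Z-coordinate is zero; dropping W's Z-weight 1/4 and renormalizing the remaining 1/4 : 1/2 gives weights 1/3, 2/3 on X, Y.
V = (1/3)·(-2, -9) + (2/3)·(11/2, 3) = (3, -1).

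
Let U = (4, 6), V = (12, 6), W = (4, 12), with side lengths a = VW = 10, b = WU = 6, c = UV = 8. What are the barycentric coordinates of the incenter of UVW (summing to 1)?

The incenter has barycentric coordinates proportional to the opposite side lengths: (10 : 6 : 8).
Normalizing by 10+6+8 = 24 gives (5/12, 1/4, 1/3).

(5/12, 1/4, 1/3)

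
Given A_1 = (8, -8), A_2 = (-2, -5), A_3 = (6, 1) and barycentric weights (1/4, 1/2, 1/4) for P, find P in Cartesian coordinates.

(5/2, -17/4)

P = (1/4)·A_1 + (1/2)·A_2 + (1/4)·A_3.
x-coordinate: (1/4)·8 + (1/2)·(-2) + (1/4)·6 = 5/2.
y-coordinate: (1/4)·(-8) + (1/2)·(-5) + (1/4)·1 = -17/4.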